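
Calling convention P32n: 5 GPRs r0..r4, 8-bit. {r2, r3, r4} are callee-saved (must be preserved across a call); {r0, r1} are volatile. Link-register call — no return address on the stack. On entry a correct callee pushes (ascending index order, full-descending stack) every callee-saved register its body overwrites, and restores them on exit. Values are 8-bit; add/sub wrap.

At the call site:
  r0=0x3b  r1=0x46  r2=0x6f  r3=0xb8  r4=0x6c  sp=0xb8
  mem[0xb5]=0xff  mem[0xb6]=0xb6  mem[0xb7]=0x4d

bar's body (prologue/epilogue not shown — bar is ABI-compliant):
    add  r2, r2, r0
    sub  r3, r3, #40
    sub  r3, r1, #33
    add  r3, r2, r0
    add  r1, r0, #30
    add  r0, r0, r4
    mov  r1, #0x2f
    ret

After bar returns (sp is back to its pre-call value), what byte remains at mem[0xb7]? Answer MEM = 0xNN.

MEM = 0x6f

prologue: push r2 → mem[0xb7]=0x6f, sp=0xb7
prologue: push r3 → mem[0xb6]=0xb8, sp=0xb6
body[0] add  r2, r2, r0 → r2=0xaa
body[1] sub  r3, r3, #40 → r3=0x90
body[2] sub  r3, r1, #33 → r3=0x25
body[3] add  r3, r2, r0 → r3=0xe5
body[4] add  r1, r0, #30 → r1=0x59
body[5] add  r0, r0, r4 → r0=0xa7
body[6] mov  r1, #0x2f → r1=0x2f
epilogue: pop r3=0xb8, sp=0xb7
epilogue: pop r2=0x6f, sp=0xb8
prologue pushed ['r2', 'r3'] at ['0xb7', '0xb6']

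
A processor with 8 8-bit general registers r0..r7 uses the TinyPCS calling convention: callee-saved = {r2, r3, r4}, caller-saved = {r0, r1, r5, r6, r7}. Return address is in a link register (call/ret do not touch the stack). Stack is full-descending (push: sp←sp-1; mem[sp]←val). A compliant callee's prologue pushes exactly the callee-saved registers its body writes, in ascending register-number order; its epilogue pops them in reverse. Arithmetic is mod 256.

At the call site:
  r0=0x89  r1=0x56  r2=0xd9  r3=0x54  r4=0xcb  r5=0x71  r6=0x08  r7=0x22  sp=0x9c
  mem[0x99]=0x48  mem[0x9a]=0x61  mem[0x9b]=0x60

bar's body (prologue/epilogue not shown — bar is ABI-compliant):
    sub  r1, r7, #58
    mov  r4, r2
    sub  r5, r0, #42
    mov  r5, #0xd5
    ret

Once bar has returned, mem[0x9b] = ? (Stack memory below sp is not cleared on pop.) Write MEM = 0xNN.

prologue: push r4 → mem[0x9b]=0xcb, sp=0x9b
body[0] sub  r1, r7, #58 → r1=0xe8
body[1] mov  r4, r2 → r4=0xd9
body[2] sub  r5, r0, #42 → r5=0x5f
body[3] mov  r5, #0xd5 → r5=0xd5
epilogue: pop r4=0xcb, sp=0x9c
prologue pushed ['r4'] at ['0x9b']

MEM = 0xcb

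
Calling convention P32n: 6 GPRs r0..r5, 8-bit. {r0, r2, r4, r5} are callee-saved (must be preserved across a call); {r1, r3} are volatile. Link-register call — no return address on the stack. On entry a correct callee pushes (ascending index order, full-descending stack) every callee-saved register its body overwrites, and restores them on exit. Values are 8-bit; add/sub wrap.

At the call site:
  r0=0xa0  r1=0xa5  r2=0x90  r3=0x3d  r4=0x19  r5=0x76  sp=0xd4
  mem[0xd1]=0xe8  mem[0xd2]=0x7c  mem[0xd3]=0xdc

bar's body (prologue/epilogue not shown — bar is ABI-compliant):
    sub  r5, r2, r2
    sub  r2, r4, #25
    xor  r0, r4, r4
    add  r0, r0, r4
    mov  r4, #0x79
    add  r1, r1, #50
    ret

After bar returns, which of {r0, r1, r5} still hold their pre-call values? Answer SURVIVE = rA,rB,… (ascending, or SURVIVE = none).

SURVIVE = r0,r5

prologue: push r0 -> mem[0xd3]=0xa0, sp=0xd3
prologue: push r2 -> mem[0xd2]=0x90, sp=0xd2
prologue: push r4 -> mem[0xd1]=0x19, sp=0xd1
prologue: push r5 -> mem[0xd0]=0x76, sp=0xd0
body[0] sub  r5, r2, r2 -> r5=0x00
body[1] sub  r2, r4, #25 -> r2=0x00
body[2] xor  r0, r4, r4 -> r0=0x00
body[3] add  r0, r0, r4 -> r0=0x19
body[4] mov  r4, #0x79 -> r4=0x79
body[5] add  r1, r1, #50 -> r1=0xd7
epilogue: pop r5=0x76, sp=0xd1
epilogue: pop r4=0x19, sp=0xd2
epilogue: pop r2=0x90, sp=0xd3
epilogue: pop r0=0xa0, sp=0xd4
r0: callee-saved, written=True
r1: caller-saved, written=True
r5: callee-saved, written=True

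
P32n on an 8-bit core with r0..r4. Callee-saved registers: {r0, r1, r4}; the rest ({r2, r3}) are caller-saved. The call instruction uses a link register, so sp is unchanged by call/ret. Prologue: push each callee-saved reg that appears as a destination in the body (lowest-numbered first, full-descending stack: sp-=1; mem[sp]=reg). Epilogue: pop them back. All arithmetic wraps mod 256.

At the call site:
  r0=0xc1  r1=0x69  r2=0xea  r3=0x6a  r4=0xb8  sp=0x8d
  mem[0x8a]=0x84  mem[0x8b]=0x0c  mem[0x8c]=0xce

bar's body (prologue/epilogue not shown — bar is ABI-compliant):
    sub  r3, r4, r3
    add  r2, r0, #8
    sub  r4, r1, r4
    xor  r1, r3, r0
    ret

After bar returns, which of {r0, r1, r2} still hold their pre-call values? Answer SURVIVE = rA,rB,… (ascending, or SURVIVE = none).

prologue: push r1 -> mem[0x8c]=0x69, sp=0x8c
prologue: push r4 -> mem[0x8b]=0xb8, sp=0x8b
body[0] sub  r3, r4, r3 -> r3=0x4e
body[1] add  r2, r0, #8 -> r2=0xc9
body[2] sub  r4, r1, r4 -> r4=0xb1
body[3] xor  r1, r3, r0 -> r1=0x8f
epilogue: pop r4=0xb8, sp=0x8c
epilogue: pop r1=0x69, sp=0x8d
r0: callee-saved, written=False
r1: callee-saved, written=True
r2: caller-saved, written=True

SURVIVE = r0,r1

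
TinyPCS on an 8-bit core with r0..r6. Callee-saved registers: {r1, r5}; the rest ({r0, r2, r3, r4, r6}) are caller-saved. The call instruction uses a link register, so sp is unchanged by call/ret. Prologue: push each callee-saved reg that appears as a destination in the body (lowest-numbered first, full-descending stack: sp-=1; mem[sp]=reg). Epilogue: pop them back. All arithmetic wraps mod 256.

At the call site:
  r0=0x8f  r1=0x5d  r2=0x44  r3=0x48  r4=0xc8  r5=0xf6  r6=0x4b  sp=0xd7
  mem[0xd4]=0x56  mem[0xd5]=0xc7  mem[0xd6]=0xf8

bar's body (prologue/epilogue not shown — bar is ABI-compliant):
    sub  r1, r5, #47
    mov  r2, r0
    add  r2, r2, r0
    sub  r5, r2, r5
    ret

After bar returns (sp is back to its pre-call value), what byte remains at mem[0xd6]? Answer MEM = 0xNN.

MEM = 0x5d

prologue: push r1 -> mem[0xd6]=0x5d, sp=0xd6
prologue: push r5 -> mem[0xd5]=0xf6, sp=0xd5
body[0] sub  r1, r5, #47 -> r1=0xc7
body[1] mov  r2, r0 -> r2=0x8f
body[2] add  r2, r2, r0 -> r2=0x1e
body[3] sub  r5, r2, r5 -> r5=0x28
epilogue: pop r5=0xf6, sp=0xd6
epilogue: pop r1=0x5d, sp=0xd7
prologue pushed ['r1', 'r5'] at ['0xd6', '0xd5']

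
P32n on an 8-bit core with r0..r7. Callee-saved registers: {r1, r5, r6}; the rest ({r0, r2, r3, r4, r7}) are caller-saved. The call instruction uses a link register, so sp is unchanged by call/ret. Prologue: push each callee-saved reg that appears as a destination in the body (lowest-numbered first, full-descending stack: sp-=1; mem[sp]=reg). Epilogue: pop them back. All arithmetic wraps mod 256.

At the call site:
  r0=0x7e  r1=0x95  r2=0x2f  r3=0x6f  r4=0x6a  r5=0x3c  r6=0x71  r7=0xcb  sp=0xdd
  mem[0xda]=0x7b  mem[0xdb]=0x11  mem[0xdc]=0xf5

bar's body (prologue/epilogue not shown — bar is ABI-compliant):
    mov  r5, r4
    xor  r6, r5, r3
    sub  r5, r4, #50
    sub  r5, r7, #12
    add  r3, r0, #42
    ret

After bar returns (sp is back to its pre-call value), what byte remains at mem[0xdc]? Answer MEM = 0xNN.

MEM = 0x3c

prologue: push r5 -> mem[0xdc]=0x3c, sp=0xdc
prologue: push r6 -> mem[0xdb]=0x71, sp=0xdb
body[0] mov  r5, r4 -> r5=0x6a
body[1] xor  r6, r5, r3 -> r6=0x05
body[2] sub  r5, r4, #50 -> r5=0x38
body[3] sub  r5, r7, #12 -> r5=0xbf
body[4] add  r3, r0, #42 -> r3=0xa8
epilogue: pop r6=0x71, sp=0xdc
epilogue: pop r5=0x3c, sp=0xdd
prologue pushed ['r5', 'r6'] at ['0xdc', '0xdb']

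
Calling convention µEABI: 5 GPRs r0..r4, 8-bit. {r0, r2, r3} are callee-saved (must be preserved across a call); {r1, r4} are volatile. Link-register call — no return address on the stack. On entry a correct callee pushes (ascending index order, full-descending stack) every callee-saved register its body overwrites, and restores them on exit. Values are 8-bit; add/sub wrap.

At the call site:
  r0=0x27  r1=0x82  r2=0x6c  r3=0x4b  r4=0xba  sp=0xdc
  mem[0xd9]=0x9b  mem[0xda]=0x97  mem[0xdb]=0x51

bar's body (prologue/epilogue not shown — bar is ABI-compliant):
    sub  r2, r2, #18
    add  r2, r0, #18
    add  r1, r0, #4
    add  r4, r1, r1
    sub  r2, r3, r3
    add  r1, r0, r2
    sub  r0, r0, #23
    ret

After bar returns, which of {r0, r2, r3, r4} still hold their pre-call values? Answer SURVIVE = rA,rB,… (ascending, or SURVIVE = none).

prologue: push r0 → mem[0xdb]=0x27, sp=0xdb
prologue: push r2 → mem[0xda]=0x6c, sp=0xda
body[0] sub  r2, r2, #18 → r2=0x5a
body[1] add  r2, r0, #18 → r2=0x39
body[2] add  r1, r0, #4 → r1=0x2b
body[3] add  r4, r1, r1 → r4=0x56
body[4] sub  r2, r3, r3 → r2=0x00
body[5] add  r1, r0, r2 → r1=0x27
body[6] sub  r0, r0, #23 → r0=0x10
epilogue: pop r2=0x6c, sp=0xdb
epilogue: pop r0=0x27, sp=0xdc
r0: callee-saved, written=True
r2: callee-saved, written=True
r3: callee-saved, written=False
r4: caller-saved, written=True

SURVIVE = r0,r2,r3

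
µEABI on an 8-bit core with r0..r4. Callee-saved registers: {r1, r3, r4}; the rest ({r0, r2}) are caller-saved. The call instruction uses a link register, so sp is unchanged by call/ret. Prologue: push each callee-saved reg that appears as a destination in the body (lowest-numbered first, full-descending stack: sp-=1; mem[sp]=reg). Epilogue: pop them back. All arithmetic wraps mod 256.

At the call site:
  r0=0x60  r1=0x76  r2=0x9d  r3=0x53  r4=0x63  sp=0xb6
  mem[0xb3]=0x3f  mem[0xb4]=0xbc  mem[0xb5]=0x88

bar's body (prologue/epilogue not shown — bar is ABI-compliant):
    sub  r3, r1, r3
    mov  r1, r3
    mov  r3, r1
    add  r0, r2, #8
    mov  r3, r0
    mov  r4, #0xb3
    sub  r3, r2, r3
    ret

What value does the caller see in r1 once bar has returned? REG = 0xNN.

REG = 0x76

prologue: push r1 -> mem[0xb5]=0x76, sp=0xb5
prologue: push r3 -> mem[0xb4]=0x53, sp=0xb4
prologue: push r4 -> mem[0xb3]=0x63, sp=0xb3
body[0] sub  r3, r1, r3 -> r3=0x23
body[1] mov  r1, r3 -> r1=0x23
body[2] mov  r3, r1 -> r3=0x23
body[3] add  r0, r2, #8 -> r0=0xa5
body[4] mov  r3, r0 -> r3=0xa5
body[5] mov  r4, #0xb3 -> r4=0xb3
body[6] sub  r3, r2, r3 -> r3=0xf8
epilogue: pop r4=0x63, sp=0xb4
epilogue: pop r3=0x53, sp=0xb5
epilogue: pop r1=0x76, sp=0xb6
r1 is callee-saved -> restored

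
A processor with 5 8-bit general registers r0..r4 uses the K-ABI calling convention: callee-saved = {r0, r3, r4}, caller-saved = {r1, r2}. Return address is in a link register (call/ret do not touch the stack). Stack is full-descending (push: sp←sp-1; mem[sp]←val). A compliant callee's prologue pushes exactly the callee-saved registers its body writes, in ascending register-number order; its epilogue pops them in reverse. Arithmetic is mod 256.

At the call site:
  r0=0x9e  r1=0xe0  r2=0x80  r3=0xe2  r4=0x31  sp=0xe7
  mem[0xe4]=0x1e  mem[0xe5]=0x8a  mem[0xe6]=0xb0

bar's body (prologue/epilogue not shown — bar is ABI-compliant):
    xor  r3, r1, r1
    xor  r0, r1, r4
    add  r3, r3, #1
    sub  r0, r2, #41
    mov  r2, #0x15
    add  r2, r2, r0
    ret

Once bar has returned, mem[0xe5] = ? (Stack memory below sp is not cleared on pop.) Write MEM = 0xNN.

MEM = 0xe2

prologue: push r0 → mem[0xe6]=0x9e, sp=0xe6
prologue: push r3 → mem[0xe5]=0xe2, sp=0xe5
body[0] xor  r3, r1, r1 → r3=0x00
body[1] xor  r0, r1, r4 → r0=0xd1
body[2] add  r3, r3, #1 → r3=0x01
body[3] sub  r0, r2, #41 → r0=0x57
body[4] mov  r2, #0x15 → r2=0x15
body[5] add  r2, r2, r0 → r2=0x6c
epilogue: pop r3=0xe2, sp=0xe6
epilogue: pop r0=0x9e, sp=0xe7
prologue pushed ['r0', 'r3'] at ['0xe6', '0xe5']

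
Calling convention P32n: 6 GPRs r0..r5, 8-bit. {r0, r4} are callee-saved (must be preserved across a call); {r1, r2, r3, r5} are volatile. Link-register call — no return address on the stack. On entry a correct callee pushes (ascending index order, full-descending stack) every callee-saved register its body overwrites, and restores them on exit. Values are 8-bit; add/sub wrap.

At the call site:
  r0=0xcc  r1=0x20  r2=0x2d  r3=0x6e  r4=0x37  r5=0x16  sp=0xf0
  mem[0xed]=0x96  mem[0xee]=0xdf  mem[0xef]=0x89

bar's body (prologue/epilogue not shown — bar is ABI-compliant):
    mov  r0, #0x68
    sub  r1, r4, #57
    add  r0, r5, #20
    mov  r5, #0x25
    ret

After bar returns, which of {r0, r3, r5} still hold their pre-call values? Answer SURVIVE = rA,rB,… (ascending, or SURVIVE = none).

SURVIVE = r0,r3

prologue: push r0 → mem[0xef]=0xcc, sp=0xef
body[0] mov  r0, #0x68 → r0=0x68
body[1] sub  r1, r4, #57 → r1=0xfe
body[2] add  r0, r5, #20 → r0=0x2a
body[3] mov  r5, #0x25 → r5=0x25
epilogue: pop r0=0xcc, sp=0xf0
r0: callee-saved, written=True
r3: caller-saved, written=False
r5: caller-saved, written=True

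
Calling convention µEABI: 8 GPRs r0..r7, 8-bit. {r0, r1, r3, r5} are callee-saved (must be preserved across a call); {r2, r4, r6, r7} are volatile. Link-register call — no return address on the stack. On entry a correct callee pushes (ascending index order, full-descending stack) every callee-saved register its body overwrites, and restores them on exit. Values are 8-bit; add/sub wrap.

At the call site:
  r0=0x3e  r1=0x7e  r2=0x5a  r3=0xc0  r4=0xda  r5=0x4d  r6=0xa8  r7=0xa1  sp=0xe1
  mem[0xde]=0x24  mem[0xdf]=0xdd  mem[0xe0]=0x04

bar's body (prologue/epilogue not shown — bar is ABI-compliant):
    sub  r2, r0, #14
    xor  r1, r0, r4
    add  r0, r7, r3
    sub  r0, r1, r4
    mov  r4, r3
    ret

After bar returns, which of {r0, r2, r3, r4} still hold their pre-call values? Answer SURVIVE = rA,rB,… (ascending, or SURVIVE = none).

prologue: push r0 -> mem[0xe0]=0x3e, sp=0xe0
prologue: push r1 -> mem[0xdf]=0x7e, sp=0xdf
body[0] sub  r2, r0, #14 -> r2=0x30
body[1] xor  r1, r0, r4 -> r1=0xe4
body[2] add  r0, r7, r3 -> r0=0x61
body[3] sub  r0, r1, r4 -> r0=0x0a
body[4] mov  r4, r3 -> r4=0xc0
epilogue: pop r1=0x7e, sp=0xe0
epilogue: pop r0=0x3e, sp=0xe1
r0: callee-saved, written=True
r2: caller-saved, written=True
r3: callee-saved, written=False
r4: caller-saved, written=True

SURVIVE = r0,r3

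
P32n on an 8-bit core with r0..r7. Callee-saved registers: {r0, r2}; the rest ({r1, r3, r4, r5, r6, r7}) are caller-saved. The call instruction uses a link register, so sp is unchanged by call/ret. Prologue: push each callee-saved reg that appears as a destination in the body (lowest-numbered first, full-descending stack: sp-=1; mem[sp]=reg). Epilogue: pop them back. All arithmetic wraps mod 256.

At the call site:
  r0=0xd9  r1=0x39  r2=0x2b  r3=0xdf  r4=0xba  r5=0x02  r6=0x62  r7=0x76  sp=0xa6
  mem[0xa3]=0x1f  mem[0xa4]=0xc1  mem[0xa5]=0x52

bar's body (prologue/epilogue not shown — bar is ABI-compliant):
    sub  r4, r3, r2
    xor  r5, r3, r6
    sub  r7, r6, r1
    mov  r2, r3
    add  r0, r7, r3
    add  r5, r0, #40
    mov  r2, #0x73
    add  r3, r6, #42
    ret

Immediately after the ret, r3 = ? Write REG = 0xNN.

prologue: push r0 -> mem[0xa5]=0xd9, sp=0xa5
prologue: push r2 -> mem[0xa4]=0x2b, sp=0xa4
body[0] sub  r4, r3, r2 -> r4=0xb4
body[1] xor  r5, r3, r6 -> r5=0xbd
body[2] sub  r7, r6, r1 -> r7=0x29
body[3] mov  r2, r3 -> r2=0xdf
body[4] add  r0, r7, r3 -> r0=0x08
body[5] add  r5, r0, #40 -> r5=0x30
body[6] mov  r2, #0x73 -> r2=0x73
body[7] add  r3, r6, #42 -> r3=0x8c
epilogue: pop r2=0x2b, sp=0xa5
epilogue: pop r0=0xd9, sp=0xa6
r3 is caller-saved -> body value

REG = 0x8c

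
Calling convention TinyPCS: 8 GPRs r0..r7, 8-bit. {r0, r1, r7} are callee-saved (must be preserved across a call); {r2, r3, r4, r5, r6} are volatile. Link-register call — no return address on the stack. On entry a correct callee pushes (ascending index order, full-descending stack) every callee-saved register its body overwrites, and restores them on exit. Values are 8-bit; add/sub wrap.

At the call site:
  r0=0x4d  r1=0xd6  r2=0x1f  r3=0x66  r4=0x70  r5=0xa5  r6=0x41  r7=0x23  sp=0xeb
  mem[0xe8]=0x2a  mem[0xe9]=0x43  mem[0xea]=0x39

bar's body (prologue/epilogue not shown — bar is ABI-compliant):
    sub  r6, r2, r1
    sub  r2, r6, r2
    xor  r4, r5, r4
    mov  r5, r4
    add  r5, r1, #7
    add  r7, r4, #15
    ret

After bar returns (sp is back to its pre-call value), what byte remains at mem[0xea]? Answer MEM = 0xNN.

prologue: push r7 -> mem[0xea]=0x23, sp=0xea
body[0] sub  r6, r2, r1 -> r6=0x49
body[1] sub  r2, r6, r2 -> r2=0x2a
body[2] xor  r4, r5, r4 -> r4=0xd5
body[3] mov  r5, r4 -> r5=0xd5
body[4] add  r5, r1, #7 -> r5=0xdd
body[5] add  r7, r4, #15 -> r7=0xe4
epilogue: pop r7=0x23, sp=0xeb
prologue pushed ['r7'] at ['0xea']

MEM = 0x23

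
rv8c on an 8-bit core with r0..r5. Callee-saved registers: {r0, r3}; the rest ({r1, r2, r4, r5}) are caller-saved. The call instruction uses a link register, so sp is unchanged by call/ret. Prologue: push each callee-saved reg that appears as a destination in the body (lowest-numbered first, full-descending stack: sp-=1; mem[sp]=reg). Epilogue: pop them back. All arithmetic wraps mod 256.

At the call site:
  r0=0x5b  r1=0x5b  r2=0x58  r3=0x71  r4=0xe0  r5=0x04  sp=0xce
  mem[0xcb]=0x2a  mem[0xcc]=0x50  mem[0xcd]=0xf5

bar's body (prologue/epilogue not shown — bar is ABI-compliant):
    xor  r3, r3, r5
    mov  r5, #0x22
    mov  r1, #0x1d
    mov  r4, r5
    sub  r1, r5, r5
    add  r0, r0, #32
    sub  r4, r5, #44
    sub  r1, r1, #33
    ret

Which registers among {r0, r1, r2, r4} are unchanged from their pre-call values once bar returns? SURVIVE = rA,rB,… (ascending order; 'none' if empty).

prologue: push r0 -> mem[0xcd]=0x5b, sp=0xcd
prologue: push r3 -> mem[0xcc]=0x71, sp=0xcc
body[0] xor  r3, r3, r5 -> r3=0x75
body[1] mov  r5, #0x22 -> r5=0x22
body[2] mov  r1, #0x1d -> r1=0x1d
body[3] mov  r4, r5 -> r4=0x22
body[4] sub  r1, r5, r5 -> r1=0x00
body[5] add  r0, r0, #32 -> r0=0x7b
body[6] sub  r4, r5, #44 -> r4=0xf6
body[7] sub  r1, r1, #33 -> r1=0xdf
epilogue: pop r3=0x71, sp=0xcd
epilogue: pop r0=0x5b, sp=0xce
r0: callee-saved, written=True
r1: caller-saved, written=True
r2: caller-saved, written=False
r4: caller-saved, written=True

SURVIVE = r0,r2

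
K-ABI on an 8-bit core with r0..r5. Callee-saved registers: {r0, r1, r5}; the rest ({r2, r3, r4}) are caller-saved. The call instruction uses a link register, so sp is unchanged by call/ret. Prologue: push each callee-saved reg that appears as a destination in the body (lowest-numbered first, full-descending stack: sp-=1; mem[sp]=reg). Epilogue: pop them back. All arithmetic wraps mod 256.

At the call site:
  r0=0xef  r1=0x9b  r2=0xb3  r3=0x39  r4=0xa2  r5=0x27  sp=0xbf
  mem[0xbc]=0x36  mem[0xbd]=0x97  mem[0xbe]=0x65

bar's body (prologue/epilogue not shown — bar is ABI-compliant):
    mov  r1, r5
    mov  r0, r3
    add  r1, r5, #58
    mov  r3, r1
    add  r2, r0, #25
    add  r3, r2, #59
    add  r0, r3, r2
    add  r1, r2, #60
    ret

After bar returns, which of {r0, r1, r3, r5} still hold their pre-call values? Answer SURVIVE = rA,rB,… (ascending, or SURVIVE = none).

SURVIVE = r0,r1,r5

prologue: push r0 -> mem[0xbe]=0xef, sp=0xbe
prologue: push r1 -> mem[0xbd]=0x9b, sp=0xbd
body[0] mov  r1, r5 -> r1=0x27
body[1] mov  r0, r3 -> r0=0x39
body[2] add  r1, r5, #58 -> r1=0x61
body[3] mov  r3, r1 -> r3=0x61
body[4] add  r2, r0, #25 -> r2=0x52
body[5] add  r3, r2, #59 -> r3=0x8d
body[6] add  r0, r3, r2 -> r0=0xdf
body[7] add  r1, r2, #60 -> r1=0x8e
epilogue: pop r1=0x9b, sp=0xbe
epilogue: pop r0=0xef, sp=0xbf
r0: callee-saved, written=True
r1: callee-saved, written=True
r3: caller-saved, written=True
r5: callee-saved, written=False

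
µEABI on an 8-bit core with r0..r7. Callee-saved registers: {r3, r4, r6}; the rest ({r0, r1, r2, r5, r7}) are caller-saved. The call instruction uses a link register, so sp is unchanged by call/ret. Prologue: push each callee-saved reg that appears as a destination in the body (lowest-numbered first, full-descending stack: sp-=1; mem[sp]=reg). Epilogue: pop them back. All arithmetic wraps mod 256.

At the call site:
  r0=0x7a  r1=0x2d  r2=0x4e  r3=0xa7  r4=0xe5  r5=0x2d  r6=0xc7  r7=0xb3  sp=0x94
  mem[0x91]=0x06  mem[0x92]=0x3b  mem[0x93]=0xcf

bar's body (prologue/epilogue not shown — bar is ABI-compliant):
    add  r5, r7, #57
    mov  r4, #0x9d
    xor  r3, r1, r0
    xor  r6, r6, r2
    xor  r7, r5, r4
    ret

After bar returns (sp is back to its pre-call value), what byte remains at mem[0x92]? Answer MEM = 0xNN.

prologue: push r3 → mem[0x93]=0xa7, sp=0x93
prologue: push r4 → mem[0x92]=0xe5, sp=0x92
prologue: push r6 → mem[0x91]=0xc7, sp=0x91
body[0] add  r5, r7, #57 → r5=0xec
body[1] mov  r4, #0x9d → r4=0x9d
body[2] xor  r3, r1, r0 → r3=0x57
body[3] xor  r6, r6, r2 → r6=0x89
body[4] xor  r7, r5, r4 → r7=0x71
epilogue: pop r6=0xc7, sp=0x92
epilogue: pop r4=0xe5, sp=0x93
epilogue: pop r3=0xa7, sp=0x94
prologue pushed ['r3', 'r4', 'r6'] at ['0x93', '0x92', '0x91']

MEM = 0xe5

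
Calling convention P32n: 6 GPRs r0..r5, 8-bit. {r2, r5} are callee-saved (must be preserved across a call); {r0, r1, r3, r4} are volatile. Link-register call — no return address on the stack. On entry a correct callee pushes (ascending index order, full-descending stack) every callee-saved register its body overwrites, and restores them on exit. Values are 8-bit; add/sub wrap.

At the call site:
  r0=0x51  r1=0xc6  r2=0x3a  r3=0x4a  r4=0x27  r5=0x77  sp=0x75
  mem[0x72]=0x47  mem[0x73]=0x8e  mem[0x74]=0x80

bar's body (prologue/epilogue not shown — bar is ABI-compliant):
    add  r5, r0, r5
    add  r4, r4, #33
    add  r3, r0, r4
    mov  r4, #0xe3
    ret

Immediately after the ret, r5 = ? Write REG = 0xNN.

prologue: push r5 → mem[0x74]=0x77, sp=0x74
body[0] add  r5, r0, r5 → r5=0xc8
body[1] add  r4, r4, #33 → r4=0x48
body[2] add  r3, r0, r4 → r3=0x99
body[3] mov  r4, #0xe3 → r4=0xe3
epilogue: pop r5=0x77, sp=0x75
r5 is callee-saved → restored

REG = 0x77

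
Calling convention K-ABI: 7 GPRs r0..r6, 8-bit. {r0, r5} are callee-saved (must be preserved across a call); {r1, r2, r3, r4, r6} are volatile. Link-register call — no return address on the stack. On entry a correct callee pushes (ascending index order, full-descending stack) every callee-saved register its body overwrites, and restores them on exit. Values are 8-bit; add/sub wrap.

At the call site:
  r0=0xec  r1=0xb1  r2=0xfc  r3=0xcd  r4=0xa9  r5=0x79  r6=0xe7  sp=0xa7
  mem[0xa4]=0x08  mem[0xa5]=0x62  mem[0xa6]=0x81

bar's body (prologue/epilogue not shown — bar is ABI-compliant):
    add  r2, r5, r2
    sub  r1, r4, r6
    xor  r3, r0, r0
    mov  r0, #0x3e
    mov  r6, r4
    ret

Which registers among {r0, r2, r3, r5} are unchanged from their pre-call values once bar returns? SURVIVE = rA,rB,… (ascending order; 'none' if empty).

prologue: push r0 → mem[0xa6]=0xec, sp=0xa6
body[0] add  r2, r5, r2 → r2=0x75
body[1] sub  r1, r4, r6 → r1=0xc2
body[2] xor  r3, r0, r0 → r3=0x00
body[3] mov  r0, #0x3e → r0=0x3e
body[4] mov  r6, r4 → r6=0xa9
epilogue: pop r0=0xec, sp=0xa7
r0: callee-saved, written=True
r2: caller-saved, written=True
r3: caller-saved, written=True
r5: callee-saved, written=False

SURVIVE = r0,r5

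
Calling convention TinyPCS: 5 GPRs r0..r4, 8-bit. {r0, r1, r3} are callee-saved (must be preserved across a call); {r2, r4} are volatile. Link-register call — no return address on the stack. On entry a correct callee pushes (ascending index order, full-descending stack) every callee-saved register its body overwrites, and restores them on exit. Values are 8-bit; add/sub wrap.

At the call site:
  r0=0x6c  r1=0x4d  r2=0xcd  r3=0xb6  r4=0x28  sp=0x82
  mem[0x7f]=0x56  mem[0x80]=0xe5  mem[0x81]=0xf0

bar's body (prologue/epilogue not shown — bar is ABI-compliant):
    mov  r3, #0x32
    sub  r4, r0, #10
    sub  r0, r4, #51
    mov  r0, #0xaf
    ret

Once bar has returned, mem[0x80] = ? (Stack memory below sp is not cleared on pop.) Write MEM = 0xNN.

MEM = 0xb6

prologue: push r0 → mem[0x81]=0x6c, sp=0x81
prologue: push r3 → mem[0x80]=0xb6, sp=0x80
body[0] mov  r3, #0x32 → r3=0x32
body[1] sub  r4, r0, #10 → r4=0x62
body[2] sub  r0, r4, #51 → r0=0x2f
body[3] mov  r0, #0xaf → r0=0xaf
epilogue: pop r3=0xb6, sp=0x81
epilogue: pop r0=0x6c, sp=0x82
prologue pushed ['r0', 'r3'] at ['0x81', '0x80']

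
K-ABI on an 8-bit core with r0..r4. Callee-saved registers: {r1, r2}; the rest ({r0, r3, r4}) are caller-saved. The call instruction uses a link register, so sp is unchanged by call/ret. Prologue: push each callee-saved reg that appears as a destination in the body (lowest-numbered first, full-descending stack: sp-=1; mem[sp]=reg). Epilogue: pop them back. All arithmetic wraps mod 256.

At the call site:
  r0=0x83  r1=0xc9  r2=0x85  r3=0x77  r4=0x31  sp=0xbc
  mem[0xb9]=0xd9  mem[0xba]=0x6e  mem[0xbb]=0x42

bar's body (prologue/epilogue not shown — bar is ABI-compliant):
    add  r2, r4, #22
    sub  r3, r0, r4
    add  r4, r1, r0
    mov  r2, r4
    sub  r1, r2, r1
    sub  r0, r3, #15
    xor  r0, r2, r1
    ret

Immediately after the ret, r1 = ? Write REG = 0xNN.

prologue: push r1 -> mem[0xbb]=0xc9, sp=0xbb
prologue: push r2 -> mem[0xba]=0x85, sp=0xba
body[0] add  r2, r4, #22 -> r2=0x47
body[1] sub  r3, r0, r4 -> r3=0x52
body[2] add  r4, r1, r0 -> r4=0x4c
body[3] mov  r2, r4 -> r2=0x4c
body[4] sub  r1, r2, r1 -> r1=0x83
body[5] sub  r0, r3, #15 -> r0=0x43
body[6] xor  r0, r2, r1 -> r0=0xcf
epilogue: pop r2=0x85, sp=0xbb
epilogue: pop r1=0xc9, sp=0xbc
r1 is callee-saved -> restored

REG = 0xc9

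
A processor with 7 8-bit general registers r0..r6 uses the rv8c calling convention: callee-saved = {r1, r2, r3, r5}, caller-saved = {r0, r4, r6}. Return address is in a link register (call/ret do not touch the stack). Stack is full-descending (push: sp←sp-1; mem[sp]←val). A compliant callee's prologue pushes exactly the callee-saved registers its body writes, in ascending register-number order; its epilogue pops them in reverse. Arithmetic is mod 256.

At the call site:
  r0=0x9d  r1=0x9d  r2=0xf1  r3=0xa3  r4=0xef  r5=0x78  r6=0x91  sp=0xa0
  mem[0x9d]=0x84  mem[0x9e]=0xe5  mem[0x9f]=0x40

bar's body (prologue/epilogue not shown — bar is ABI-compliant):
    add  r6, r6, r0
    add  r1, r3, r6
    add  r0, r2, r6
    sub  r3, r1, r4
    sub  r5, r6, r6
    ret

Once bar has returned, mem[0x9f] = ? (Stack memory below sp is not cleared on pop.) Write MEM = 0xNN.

MEM = 0x9d

prologue: push r1 → mem[0x9f]=0x9d, sp=0x9f
prologue: push r3 → mem[0x9e]=0xa3, sp=0x9e
prologue: push r5 → mem[0x9d]=0x78, sp=0x9d
body[0] add  r6, r6, r0 → r6=0x2e
body[1] add  r1, r3, r6 → r1=0xd1
body[2] add  r0, r2, r6 → r0=0x1f
body[3] sub  r3, r1, r4 → r3=0xe2
body[4] sub  r5, r6, r6 → r5=0x00
epilogue: pop r5=0x78, sp=0x9e
epilogue: pop r3=0xa3, sp=0x9f
epilogue: pop r1=0x9d, sp=0xa0
prologue pushed ['r1', 'r3', 'r5'] at ['0x9f', '0x9e', '0x9d']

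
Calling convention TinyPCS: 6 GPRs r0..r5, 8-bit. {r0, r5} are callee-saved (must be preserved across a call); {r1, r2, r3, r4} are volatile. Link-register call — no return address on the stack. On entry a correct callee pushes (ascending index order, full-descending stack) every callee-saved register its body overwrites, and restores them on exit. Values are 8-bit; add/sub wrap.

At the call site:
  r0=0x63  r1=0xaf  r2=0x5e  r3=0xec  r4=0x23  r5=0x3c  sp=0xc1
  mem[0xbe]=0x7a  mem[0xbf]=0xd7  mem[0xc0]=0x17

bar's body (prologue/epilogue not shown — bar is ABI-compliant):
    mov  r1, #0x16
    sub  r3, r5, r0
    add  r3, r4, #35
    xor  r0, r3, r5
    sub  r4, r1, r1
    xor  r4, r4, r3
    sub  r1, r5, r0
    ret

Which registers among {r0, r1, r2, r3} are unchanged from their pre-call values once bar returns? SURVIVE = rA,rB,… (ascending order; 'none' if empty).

prologue: push r0 → mem[0xc0]=0x63, sp=0xc0
body[0] mov  r1, #0x16 → r1=0x16
body[1] sub  r3, r5, r0 → r3=0xd9
body[2] add  r3, r4, #35 → r3=0x46
body[3] xor  r0, r3, r5 → r0=0x7a
body[4] sub  r4, r1, r1 → r4=0x00
body[5] xor  r4, r4, r3 → r4=0x46
body[6] sub  r1, r5, r0 → r1=0xc2
epilogue: pop r0=0x63, sp=0xc1
r0: callee-saved, written=True
r1: caller-saved, written=True
r2: caller-saved, written=False
r3: caller-saved, written=True

SURVIVE = r0,r2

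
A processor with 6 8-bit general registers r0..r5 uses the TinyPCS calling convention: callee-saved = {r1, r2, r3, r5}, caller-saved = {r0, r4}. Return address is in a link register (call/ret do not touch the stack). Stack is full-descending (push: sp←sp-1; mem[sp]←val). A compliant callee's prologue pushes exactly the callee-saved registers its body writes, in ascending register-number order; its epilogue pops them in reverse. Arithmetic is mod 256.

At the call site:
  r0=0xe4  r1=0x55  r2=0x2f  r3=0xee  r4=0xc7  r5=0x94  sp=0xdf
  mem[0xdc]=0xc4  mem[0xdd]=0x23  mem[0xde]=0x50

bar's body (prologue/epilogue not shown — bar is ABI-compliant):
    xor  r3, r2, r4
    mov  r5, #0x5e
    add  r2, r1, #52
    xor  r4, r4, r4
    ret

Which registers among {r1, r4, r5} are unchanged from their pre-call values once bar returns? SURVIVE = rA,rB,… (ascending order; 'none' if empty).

SURVIVE = r1,r5

prologue: push r2 → mem[0xde]=0x2f, sp=0xde
prologue: push r3 → mem[0xdd]=0xee, sp=0xdd
prologue: push r5 → mem[0xdc]=0x94, sp=0xdc
body[0] xor  r3, r2, r4 → r3=0xe8
body[1] mov  r5, #0x5e → r5=0x5e
body[2] add  r2, r1, #52 → r2=0x89
body[3] xor  r4, r4, r4 → r4=0x00
epilogue: pop r5=0x94, sp=0xdd
epilogue: pop r3=0xee, sp=0xde
epilogue: pop r2=0x2f, sp=0xdf
r1: callee-saved, written=False
r4: caller-saved, written=True
r5: callee-saved, written=True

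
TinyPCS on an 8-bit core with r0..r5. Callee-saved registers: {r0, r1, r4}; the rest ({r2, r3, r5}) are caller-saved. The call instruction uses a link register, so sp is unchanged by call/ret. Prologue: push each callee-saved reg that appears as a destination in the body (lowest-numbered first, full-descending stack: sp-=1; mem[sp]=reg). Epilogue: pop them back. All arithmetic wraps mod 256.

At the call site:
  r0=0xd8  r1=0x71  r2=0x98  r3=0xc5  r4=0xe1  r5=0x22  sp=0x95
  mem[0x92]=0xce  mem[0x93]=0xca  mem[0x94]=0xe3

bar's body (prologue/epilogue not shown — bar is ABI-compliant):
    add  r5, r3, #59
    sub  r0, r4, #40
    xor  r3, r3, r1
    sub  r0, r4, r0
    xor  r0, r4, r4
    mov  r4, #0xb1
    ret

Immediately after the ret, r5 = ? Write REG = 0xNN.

REG = 0x00

prologue: push r0 → mem[0x94]=0xd8, sp=0x94
prologue: push r4 → mem[0x93]=0xe1, sp=0x93
body[0] add  r5, r3, #59 → r5=0x00
body[1] sub  r0, r4, #40 → r0=0xb9
body[2] xor  r3, r3, r1 → r3=0xb4
body[3] sub  r0, r4, r0 → r0=0x28
body[4] xor  r0, r4, r4 → r0=0x00
body[5] mov  r4, #0xb1 → r4=0xb1
epilogue: pop r4=0xe1, sp=0x94
epilogue: pop r0=0xd8, sp=0x95
r5 is caller-saved → body value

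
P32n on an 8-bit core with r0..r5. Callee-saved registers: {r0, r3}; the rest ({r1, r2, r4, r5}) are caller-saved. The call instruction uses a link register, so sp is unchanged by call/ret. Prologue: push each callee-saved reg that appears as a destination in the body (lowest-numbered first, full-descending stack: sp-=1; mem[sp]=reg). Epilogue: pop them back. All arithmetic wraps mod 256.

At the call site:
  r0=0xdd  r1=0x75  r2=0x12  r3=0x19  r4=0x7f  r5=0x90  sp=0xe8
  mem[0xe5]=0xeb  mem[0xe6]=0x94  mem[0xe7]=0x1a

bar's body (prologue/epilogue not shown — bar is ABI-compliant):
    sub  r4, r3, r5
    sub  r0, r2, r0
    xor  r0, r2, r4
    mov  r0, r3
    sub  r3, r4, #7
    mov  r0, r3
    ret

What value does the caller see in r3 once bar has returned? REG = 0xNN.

prologue: push r0 → mem[0xe7]=0xdd, sp=0xe7
prologue: push r3 → mem[0xe6]=0x19, sp=0xe6
body[0] sub  r4, r3, r5 → r4=0x89
body[1] sub  r0, r2, r0 → r0=0x35
body[2] xor  r0, r2, r4 → r0=0x9b
body[3] mov  r0, r3 → r0=0x19
body[4] sub  r3, r4, #7 → r3=0x82
body[5] mov  r0, r3 → r0=0x82
epilogue: pop r3=0x19, sp=0xe7
epilogue: pop r0=0xdd, sp=0xe8
r3 is callee-saved → restored

REG = 0x19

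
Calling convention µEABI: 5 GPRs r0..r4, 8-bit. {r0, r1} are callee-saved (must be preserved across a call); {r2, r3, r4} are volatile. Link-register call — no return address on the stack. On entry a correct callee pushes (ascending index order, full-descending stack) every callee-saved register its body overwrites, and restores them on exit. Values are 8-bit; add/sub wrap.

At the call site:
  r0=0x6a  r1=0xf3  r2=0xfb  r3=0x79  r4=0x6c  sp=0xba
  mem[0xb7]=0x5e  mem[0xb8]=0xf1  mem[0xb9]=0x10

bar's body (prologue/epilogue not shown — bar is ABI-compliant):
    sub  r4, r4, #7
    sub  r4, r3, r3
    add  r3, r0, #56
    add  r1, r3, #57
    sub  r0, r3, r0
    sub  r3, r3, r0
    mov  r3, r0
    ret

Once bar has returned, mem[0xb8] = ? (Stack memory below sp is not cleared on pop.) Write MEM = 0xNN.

prologue: push r0 -> mem[0xb9]=0x6a, sp=0xb9
prologue: push r1 -> mem[0xb8]=0xf3, sp=0xb8
body[0] sub  r4, r4, #7 -> r4=0x65
body[1] sub  r4, r3, r3 -> r4=0x00
body[2] add  r3, r0, #56 -> r3=0xa2
body[3] add  r1, r3, #57 -> r1=0xdb
body[4] sub  r0, r3, r0 -> r0=0x38
body[5] sub  r3, r3, r0 -> r3=0x6a
body[6] mov  r3, r0 -> r3=0x38
epilogue: pop r1=0xf3, sp=0xb9
epilogue: pop r0=0x6a, sp=0xba
prologue pushed ['r0', 'r1'] at ['0xb9', '0xb8']

MEM = 0xf3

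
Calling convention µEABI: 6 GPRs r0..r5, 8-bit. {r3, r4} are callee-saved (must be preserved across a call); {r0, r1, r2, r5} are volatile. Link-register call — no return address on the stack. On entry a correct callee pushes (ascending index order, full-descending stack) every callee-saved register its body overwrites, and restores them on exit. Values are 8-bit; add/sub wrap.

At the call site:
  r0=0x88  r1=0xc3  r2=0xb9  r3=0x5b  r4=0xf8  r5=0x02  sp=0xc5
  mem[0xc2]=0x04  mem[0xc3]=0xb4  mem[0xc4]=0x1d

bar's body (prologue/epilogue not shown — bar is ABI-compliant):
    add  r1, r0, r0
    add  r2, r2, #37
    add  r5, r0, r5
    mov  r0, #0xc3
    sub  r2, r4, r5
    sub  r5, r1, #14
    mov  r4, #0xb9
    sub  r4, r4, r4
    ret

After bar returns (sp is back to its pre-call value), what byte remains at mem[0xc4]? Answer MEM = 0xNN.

prologue: push r4 -> mem[0xc4]=0xf8, sp=0xc4
body[0] add  r1, r0, r0 -> r1=0x10
body[1] add  r2, r2, #37 -> r2=0xde
body[2] add  r5, r0, r5 -> r5=0x8a
body[3] mov  r0, #0xc3 -> r0=0xc3
body[4] sub  r2, r4, r5 -> r2=0x6e
body[5] sub  r5, r1, #14 -> r5=0x02
body[6] mov  r4, #0xb9 -> r4=0xb9
body[7] sub  r4, r4, r4 -> r4=0x00
epilogue: pop r4=0xf8, sp=0xc5
prologue pushed ['r4'] at ['0xc4']

MEM = 0xf8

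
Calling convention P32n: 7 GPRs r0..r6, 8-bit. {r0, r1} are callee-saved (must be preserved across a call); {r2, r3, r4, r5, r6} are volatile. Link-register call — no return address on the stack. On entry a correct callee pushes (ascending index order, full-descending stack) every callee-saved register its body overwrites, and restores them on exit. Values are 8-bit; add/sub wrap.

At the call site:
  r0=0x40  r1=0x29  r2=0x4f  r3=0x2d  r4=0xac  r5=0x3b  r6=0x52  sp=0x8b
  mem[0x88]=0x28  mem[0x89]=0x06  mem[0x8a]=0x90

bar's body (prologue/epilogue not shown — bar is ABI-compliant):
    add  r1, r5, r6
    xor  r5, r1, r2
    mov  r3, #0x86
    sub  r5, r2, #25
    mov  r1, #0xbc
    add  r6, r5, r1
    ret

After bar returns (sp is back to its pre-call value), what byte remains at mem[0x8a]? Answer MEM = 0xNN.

MEM = 0x29

prologue: push r1 -> mem[0x8a]=0x29, sp=0x8a
body[0] add  r1, r5, r6 -> r1=0x8d
body[1] xor  r5, r1, r2 -> r5=0xc2
body[2] mov  r3, #0x86 -> r3=0x86
body[3] sub  r5, r2, #25 -> r5=0x36
body[4] mov  r1, #0xbc -> r1=0xbc
body[5] add  r6, r5, r1 -> r6=0xf2
epilogue: pop r1=0x29, sp=0x8b
prologue pushed ['r1'] at ['0x8a']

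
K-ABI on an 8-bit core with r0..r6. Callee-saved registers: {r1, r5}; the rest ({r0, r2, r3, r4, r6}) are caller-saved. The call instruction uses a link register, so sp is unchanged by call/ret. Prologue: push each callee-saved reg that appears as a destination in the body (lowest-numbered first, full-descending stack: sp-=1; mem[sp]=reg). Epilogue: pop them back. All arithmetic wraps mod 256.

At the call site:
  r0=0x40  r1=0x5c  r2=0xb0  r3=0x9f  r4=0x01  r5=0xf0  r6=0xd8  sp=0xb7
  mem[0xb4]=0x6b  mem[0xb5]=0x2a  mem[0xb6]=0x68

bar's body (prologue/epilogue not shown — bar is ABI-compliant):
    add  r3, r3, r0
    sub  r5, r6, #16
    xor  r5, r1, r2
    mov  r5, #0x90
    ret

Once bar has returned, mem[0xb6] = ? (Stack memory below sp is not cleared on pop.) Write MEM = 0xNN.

prologue: push r5 → mem[0xb6]=0xf0, sp=0xb6
body[0] add  r3, r3, r0 → r3=0xdf
body[1] sub  r5, r6, #16 → r5=0xc8
body[2] xor  r5, r1, r2 → r5=0xec
body[3] mov  r5, #0x90 → r5=0x90
epilogue: pop r5=0xf0, sp=0xb7
prologue pushed ['r5'] at ['0xb6']

MEM = 0xf0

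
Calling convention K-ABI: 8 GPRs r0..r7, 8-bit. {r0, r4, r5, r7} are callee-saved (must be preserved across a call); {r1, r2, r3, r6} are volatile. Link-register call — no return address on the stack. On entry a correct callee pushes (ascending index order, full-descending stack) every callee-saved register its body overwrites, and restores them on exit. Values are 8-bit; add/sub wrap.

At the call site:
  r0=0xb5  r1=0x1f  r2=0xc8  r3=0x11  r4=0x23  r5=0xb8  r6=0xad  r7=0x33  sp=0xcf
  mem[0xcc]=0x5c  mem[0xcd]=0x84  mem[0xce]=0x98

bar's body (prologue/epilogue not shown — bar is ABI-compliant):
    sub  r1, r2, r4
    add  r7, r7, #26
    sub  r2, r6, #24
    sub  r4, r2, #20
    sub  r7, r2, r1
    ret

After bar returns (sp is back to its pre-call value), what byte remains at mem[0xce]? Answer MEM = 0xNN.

MEM = 0x23

prologue: push r4 → mem[0xce]=0x23, sp=0xce
prologue: push r7 → mem[0xcd]=0x33, sp=0xcd
body[0] sub  r1, r2, r4 → r1=0xa5
body[1] add  r7, r7, #26 → r7=0x4d
body[2] sub  r2, r6, #24 → r2=0x95
body[3] sub  r4, r2, #20 → r4=0x81
body[4] sub  r7, r2, r1 → r7=0xf0
epilogue: pop r7=0x33, sp=0xce
epilogue: pop r4=0x23, sp=0xcf
prologue pushed ['r4', 'r7'] at ['0xce', '0xcd']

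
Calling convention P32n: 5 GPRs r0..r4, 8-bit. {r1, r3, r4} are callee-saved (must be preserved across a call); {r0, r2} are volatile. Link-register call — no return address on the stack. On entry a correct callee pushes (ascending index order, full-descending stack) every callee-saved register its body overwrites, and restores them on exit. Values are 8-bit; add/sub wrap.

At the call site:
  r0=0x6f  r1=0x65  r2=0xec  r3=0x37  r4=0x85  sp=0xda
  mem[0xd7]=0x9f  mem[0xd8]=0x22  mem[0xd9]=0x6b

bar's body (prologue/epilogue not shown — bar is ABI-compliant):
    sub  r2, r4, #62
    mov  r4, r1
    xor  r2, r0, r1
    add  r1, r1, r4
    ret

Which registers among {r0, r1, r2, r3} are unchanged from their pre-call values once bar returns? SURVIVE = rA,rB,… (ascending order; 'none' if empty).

prologue: push r1 → mem[0xd9]=0x65, sp=0xd9
prologue: push r4 → mem[0xd8]=0x85, sp=0xd8
body[0] sub  r2, r4, #62 → r2=0x47
body[1] mov  r4, r1 → r4=0x65
body[2] xor  r2, r0, r1 → r2=0x0a
body[3] add  r1, r1, r4 → r1=0xca
epilogue: pop r4=0x85, sp=0xd9
epilogue: pop r1=0x65, sp=0xda
r0: caller-saved, written=False
r1: callee-saved, written=True
r2: caller-saved, written=True
r3: callee-saved, written=False

SURVIVE = r0,r1,r3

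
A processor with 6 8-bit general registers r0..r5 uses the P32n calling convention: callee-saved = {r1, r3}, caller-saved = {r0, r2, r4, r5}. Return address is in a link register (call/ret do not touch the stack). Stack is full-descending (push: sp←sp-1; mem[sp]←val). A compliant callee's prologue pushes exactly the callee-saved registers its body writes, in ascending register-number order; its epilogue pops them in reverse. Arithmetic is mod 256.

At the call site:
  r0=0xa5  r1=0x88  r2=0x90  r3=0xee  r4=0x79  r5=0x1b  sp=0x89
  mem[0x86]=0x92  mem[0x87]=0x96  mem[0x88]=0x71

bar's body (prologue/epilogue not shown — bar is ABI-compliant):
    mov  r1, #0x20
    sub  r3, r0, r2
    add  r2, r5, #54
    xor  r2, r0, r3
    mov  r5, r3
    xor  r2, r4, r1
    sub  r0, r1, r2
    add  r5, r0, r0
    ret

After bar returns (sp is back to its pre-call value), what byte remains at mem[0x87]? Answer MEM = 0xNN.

prologue: push r1 → mem[0x88]=0x88, sp=0x88
prologue: push r3 → mem[0x87]=0xee, sp=0x87
body[0] mov  r1, #0x20 → r1=0x20
body[1] sub  r3, r0, r2 → r3=0x15
body[2] add  r2, r5, #54 → r2=0x51
body[3] xor  r2, r0, r3 → r2=0xb0
body[4] mov  r5, r3 → r5=0x15
body[5] xor  r2, r4, r1 → r2=0x59
body[6] sub  r0, r1, r2 → r0=0xc7
body[7] add  r5, r0, r0 → r5=0x8e
epilogue: pop r3=0xee, sp=0x88
epilogue: pop r1=0x88, sp=0x89
prologue pushed ['r1', 'r3'] at ['0x88', '0x87']

MEM = 0xee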